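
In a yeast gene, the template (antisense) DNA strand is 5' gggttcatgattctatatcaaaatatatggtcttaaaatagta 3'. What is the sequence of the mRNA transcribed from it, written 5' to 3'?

5'-UACUAUUUUAAGACCAUAUAUUUUGAUAUAGAAUCAUGAACCC-3'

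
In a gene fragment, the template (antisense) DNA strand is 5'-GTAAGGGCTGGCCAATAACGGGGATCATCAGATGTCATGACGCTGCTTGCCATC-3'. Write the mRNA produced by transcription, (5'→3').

5'-GAUGGCAAGCAGCGUCAUGACAUCUGAUGAUCCCCGUUAUUGGCCAGCCCUUAC-3'

The mRNA has the sequence of the coding strand (reverse complement of the template) with T→U. Reverse complement of GTAAGGGCTGGCCAATAACGGGGATCATCAGATGTCATGACGCTGCTTGCCATC is GATGGCAAGCAGCGTCATGACATCTGATGATCCCCGTTATTGGCCAGCCCTTAC; then T→U.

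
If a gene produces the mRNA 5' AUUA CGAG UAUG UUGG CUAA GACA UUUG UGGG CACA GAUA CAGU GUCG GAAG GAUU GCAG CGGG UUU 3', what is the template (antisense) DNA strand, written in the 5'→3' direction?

5′-AAACCCGCTGCAATCCTTCCGACACTGTATCTGTGCCCACAAATGTCTTAGCCAACATACTCGTAAT-3′

Replace U with T to get the coding DNA strand: ATTACGAGTATGTTGGCTAAGACATTTGTGGGCACAGATACAGTGTCGGAAGGATTGCAGCGGGTTT. The template strand is its reverse complement (complement TAATGCTCATACAACCGATTCTGTAAACACCCGTGTCTATGTCACAGCCTTCCTAACGTCGCCCAAA, then reverse).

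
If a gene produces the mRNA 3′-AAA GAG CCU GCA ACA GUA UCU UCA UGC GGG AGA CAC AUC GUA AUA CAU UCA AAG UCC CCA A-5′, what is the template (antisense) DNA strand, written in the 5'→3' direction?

Written 5'→3' the mRNA is AACCCCUGAAACUUACAUAAUGCUACACAGAGGGCGUACUUCUAUGACAACGUCCGAGAAA, so the coding DNA strand is AACCCCTGAAACTTACATAATGCTACACAGAGGGCGTACTTCTATGACAACGTCCGAGAAA. The template is its reverse complement.

5'-TTTCTCGGACGTTGTCATAGAAGTACGCCCTCTGTGTAGCATTATGTAAGTTTCAGGGGTT-3'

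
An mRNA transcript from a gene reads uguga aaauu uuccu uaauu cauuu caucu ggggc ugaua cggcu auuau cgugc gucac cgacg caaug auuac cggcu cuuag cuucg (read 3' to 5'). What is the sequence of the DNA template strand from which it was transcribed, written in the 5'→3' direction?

5′-ACACTTTTAAAAGGAATTAAGTAAAGTAGACCCCGACTATGCCGATAATAGCACGCAGTGGCTGCGTTACTAATGGCCGAGAATCGAAGC-3′

Written 5'→3' the mRNA is GCUUCGAUUCUCGGCCAUUAGUAACGCAGCCACUGCGUGCUAUUAUCGGCAUAGUCGGGGUCUACUUUACUUAAUUCCUUUUAAAAGUGU, so the coding DNA strand is GCTTCGATTCTCGGCCATTAGTAACGCAGCCACTGCGTGCTATTATCGGCATAGTCGGGGTCTACTTTACTTAATTCCTTTTAAAAGTGT. The template is its reverse complement.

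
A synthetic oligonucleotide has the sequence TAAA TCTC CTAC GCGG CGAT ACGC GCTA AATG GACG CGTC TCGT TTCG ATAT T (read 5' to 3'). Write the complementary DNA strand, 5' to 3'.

Pairing A↔T and G↔C gives ATTTAGAGGATGCGCCGCTATGCGCGATTTACCTGCGCAGAGCAAAGCTATAA, running 3'→5'. Reverse for the 5'→3' convention.

5'-AATATCGAAACGAGACGCGTCCATTTAGCGCGTATCGCCGCGTAGGAGATTTA-3'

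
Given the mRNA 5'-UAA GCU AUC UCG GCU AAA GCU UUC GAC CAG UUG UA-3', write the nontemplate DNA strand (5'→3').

The coding DNA strand has the same 5'→3' sequence as the mRNA with U replaced by T.

5'-TAAGCTATCTCGGCTAAAGCTTTCGACCAGTTGTA-3'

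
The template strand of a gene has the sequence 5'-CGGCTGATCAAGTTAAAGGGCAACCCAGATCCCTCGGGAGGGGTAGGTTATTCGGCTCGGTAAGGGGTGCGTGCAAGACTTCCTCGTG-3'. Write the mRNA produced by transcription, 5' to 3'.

The mRNA has the sequence of the coding strand (reverse complement of the template) with T→U. Reverse complement of CGGCTGATCAAGTTAAAGGGCAACCCAGATCCCTCGGGAGGGGTAGGTTATTCGGCTCGGTAAGGGGTGCGTGCAAGACTTCCTCGTG is CACGAGGAAGTCTTGCACGCACCCCTTACCGAGCCGAATAACCTACCCCTCCCGAGGGATCTGGGTTGCCCTTTAACTTGATCAGCCG; then T→U.

5'-CACGAGGAAGUCUUGCACGCACCCCUUACCGAGCCGAAUAACCUACCCCUCCCGAGGGAUCUGGGUUGCCCUUUAACUUGAUCAGCCG-3'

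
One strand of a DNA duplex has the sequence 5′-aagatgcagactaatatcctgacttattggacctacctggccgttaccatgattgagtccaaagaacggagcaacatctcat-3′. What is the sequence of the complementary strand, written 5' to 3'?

5'-ATGAGATGTTGCTCCGTTCTTTGGACTCAATCATGGTAACGGCCAGGTAGGTCCAATAAGTCAGGATATTAGTCTGCATCTT-3'

The complement of AAGATGCAGACTAATATCCTGACTTATTGGACCTACCTGGCCGTTACCATGATTGAGTCCAAAGAACGGAGCAACATCTCAT is TTCTACGTCTGATTATAGGACTGAATAACCTGGATGGACCGGCAATGGTACTAACTCAGGTTTCTTGCCTCGTTGTAGAGTA (A↔T, G↔C). DNA strands are antiparallel, so the complementary strand runs 3'→5'; reversing gives the 5'→3' form.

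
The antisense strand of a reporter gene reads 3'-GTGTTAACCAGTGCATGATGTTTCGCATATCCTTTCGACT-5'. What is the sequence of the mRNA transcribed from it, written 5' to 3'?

Reading the template 3'→5' as shown, RNA polymerase pairs each base (A→U, T→A, G↔C) to build mRNA 5'→3' directly.

5'-CACAAUUGGUCACGUACUACAAAGCGUAUAGGAAAGCUGA-3'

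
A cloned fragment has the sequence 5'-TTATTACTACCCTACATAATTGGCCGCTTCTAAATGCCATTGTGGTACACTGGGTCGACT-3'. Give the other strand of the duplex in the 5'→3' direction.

5'-AGTCGACCCAGTGTACCACAATGGCATTTAGAAGCGGCCAATTATGTAGGGTAGTAATAA-3'

The complement of TTATTACTACCCTACATAATTGGCCGCTTCTAAATGCCATTGTGGTACACTGGGTCGACT is AATAATGATGGGATGTATTAACCGGCGAAGATTTACGGTAACACCATGTGACCCAGCTGA (A↔T, G↔C). DNA strands are antiparallel, so the complementary strand runs 3'→5'; reversing gives the 5'→3' form.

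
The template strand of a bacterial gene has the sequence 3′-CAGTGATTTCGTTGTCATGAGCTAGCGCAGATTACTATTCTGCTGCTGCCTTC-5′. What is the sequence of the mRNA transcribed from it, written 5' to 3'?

5'-GUCACUAAAGCAACAGUACUCGAUCGCGUCUAAUGAUAAGACGACGACGGAAG-3'

Reading the template 3'→5' as shown, RNA polymerase pairs each base (A→U, T→A, G↔C) to build mRNA 5'→3' directly.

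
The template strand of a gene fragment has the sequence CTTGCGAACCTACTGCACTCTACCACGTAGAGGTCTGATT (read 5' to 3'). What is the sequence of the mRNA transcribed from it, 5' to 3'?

5'-AAUCAGACCUCUACGUGGUAGAGUGCAGUAGGUUCGCAAG-3'

The mRNA has the sequence of the coding strand (reverse complement of the template) with T→U. Reverse complement of CTTGCGAACCTACTGCACTCTACCACGTAGAGGTCTGATT is AATCAGACCTCTACGTGGTAGAGTGCAGTAGGTTCGCAAG; then T→U.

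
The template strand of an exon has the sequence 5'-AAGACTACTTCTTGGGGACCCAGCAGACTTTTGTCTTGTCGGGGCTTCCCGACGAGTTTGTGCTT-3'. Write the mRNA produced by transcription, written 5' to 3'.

RNA polymerase reads the template 3'→5' and synthesizes mRNA 5'→3' by base-pairing (A→U, T→A, G↔C). The complement of the template is TTCTGATGAAGAACCCCTGGGTCGTCTGAAAACAGAACAGCCCCGAAGGGCTGCTCAAACACGAA; antiparallel, so 5'→3' the coding strand is AAGCACAAACTCGTCGGGAAGCCCCGACAAGACAAAAGTCTGCTGGGTCCCCAAGAAGTAGTCTT. Replace T with U for the mRNA.

5′-AAGCACAAACUCGUCGGGAAGCCCCGACAAGACAAAAGUCUGCUGGGUCCCCAAGAAGUAGUCUU-3′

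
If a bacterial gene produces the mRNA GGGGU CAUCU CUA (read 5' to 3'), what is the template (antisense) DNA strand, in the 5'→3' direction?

Replace U with T to get the coding DNA strand: GGGGTCATCTCTA. The template strand is its reverse complement (complement CCCCAGTAGAGAT, then reverse).

5'-TAGAGATGACCCC-3'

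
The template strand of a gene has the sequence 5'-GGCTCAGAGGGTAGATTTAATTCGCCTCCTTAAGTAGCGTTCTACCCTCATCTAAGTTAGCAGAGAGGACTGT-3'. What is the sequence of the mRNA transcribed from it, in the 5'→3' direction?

5'-ACAGUCCUCUCUGCUAACUUAGAUGAGGGUAGAACGCUACUUAAGGAGGCGAAUUAAAUCUACCCUCUGAGCC-3'

The mRNA has the sequence of the coding strand (reverse complement of the template) with T→U. Reverse complement of GGCTCAGAGGGTAGATTTAATTCGCCTCCTTAAGTAGCGTTCTACCCTCATCTAAGTTAGCAGAGAGGACTGT is ACAGTCCTCTCTGCTAACTTAGATGAGGGTAGAACGCTACTTAAGGAGGCGAATTAAATCTACCCTCTGAGCC; then T→U.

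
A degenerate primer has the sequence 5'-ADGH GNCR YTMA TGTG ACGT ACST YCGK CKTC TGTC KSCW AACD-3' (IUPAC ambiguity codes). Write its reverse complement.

Standard pairs A↔T, G↔C; ambiguity codes pair R↔Y, M↔K, W↔W, S↔S, D↔H, N↔N. Complement (THCDCNGYRAKTACACTGCATGSARGCMGMAGACAGMSGWTTGH), then reverse for 5'→3'.

5′-HGTTWGSMGACAGAMGMCGRASGTACGTCACATKARYGNCDCHT-3′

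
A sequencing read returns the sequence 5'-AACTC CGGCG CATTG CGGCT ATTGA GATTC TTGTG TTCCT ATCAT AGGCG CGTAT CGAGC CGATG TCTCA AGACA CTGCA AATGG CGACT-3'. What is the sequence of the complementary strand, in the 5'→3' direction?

Pairing A↔T and G↔C gives TTGAGGCCGCGTAACGCCGATAACTCTAAGAACACAAGGATAGTATCCGCGCATAGCTCGGCTACAGAGTTCTGTGACGTTTACCGCTGA, running 3'→5'. Reverse for the 5'→3' convention.

5′-AGTCGCCATTTGCAGTGTCTTGAGACATCGGCTCGATACGCGCCTATGATAGGAACACAAGAATCTCAATAGCCGCAATGCGCCGGAGTT-3′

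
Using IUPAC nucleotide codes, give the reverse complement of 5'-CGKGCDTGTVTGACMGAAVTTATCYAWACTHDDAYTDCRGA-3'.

5'-TCYGHARTHHDAGTWTRGATAABTTCKGTCABACAHGCMCG-3'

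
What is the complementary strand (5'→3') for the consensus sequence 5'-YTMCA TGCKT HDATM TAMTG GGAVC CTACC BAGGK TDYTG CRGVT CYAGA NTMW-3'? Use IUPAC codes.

5'-WKANTCTRGABCYGCARHAMCCTVGGTAGGBTCCCAKTAKATHDAMGCATGKAR-3'

Standard pairs A↔T, G↔C; ambiguity codes pair R↔Y, M↔K, W↔W, B↔V, D↔H, N↔N. Complement (RAKGTACGMADHTAKATKACCCTBGGATGGVTCCMAHRACGYCBAGRTCTNAKW), then reverse for 5'→3'.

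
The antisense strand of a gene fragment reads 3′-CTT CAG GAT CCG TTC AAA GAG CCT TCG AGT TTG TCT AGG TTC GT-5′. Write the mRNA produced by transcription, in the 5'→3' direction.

5′-GAAGUCCUAGGCAAGUUUCUCGGAAGCUCAAACAGAUCCAAGCA-3′

Reading the template 3'→5' as shown, RNA polymerase pairs each base (A→U, T→A, G↔C) to build mRNA 5'→3' directly.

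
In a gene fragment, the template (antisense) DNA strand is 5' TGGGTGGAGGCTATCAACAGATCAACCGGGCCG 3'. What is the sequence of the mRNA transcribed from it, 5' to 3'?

5'-CGGCCCGGUUGAUCUGUUGAUAGCCUCCACCCA-3'

The mRNA has the sequence of the coding strand (reverse complement of the template) with T→U. Reverse complement of TGGGTGGAGGCTATCAACAGATCAACCGGGCCG is CGGCCCGGTTGATCTGTTGATAGCCTCCACCCA; then T→U.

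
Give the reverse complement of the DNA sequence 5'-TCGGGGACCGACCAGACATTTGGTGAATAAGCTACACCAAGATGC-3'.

Complement each base (A↔T, G↔C): AGCCCCTGGCTGGTCTGTAAACCACTTATTCGATGTGGTTCTACG. Then reverse.

5'-GCATCTTGGTGTAGCTTATTCACCAAATGTCTGGTCGGTCCCCGA-3'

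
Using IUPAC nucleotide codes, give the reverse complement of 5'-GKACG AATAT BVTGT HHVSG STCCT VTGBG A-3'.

5'-TCVCABAGGASCSBDDACABVATATTCGTMC-3'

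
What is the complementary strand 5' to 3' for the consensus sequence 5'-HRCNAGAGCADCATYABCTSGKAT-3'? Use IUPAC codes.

5'-ATMCSAGVTRATGHTGCTCTNGYD-3'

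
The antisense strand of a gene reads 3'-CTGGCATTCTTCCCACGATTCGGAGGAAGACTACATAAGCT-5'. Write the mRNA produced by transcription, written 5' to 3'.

5′-GACCGUAAGAAGGGUGCUAAGCCUCCUUCUGAUGUAUUCGA-3′

Reading the template 3'→5' as shown, RNA polymerase pairs each base (A→U, T→A, G↔C) to build mRNA 5'→3' directly.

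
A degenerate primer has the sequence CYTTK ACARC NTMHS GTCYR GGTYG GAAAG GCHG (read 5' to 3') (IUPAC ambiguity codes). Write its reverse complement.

Standard pairs A↔T, G↔C; ambiguity codes pair R↔Y, M↔K, S↔S, H↔D, N↔N. Complement (GRAAMTGTYGNAKDSCAGRYCCARCCTTTCCGDC), then reverse for 5'→3'.

5'-CDGCCTTTCCRACCYRGACSDKANGYTGTMAARG-3'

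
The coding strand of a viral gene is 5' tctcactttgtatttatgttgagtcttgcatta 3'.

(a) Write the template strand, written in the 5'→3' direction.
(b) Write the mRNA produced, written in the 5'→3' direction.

(a) 5'-TAATGCAAGACTCAACATAAATACAAAGTGAGA-3'
(b) 5'-UCUCACUUUGUAUUUAUGUUGAGUCUUGCAUUA-3'

(a) The template strand is the reverse complement of the coding strand: complement AGAGTGAAACATAAATACAACTCAGAACGTAAT, then reverse.
(b) mRNA matches the coding strand with T→U.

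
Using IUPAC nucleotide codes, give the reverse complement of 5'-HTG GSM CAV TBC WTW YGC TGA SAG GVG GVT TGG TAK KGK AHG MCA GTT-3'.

5′-AACTGKCDTMCMMTACCAABCCBCCTSTCAGCRWAWGVABTGKSCCAD-3′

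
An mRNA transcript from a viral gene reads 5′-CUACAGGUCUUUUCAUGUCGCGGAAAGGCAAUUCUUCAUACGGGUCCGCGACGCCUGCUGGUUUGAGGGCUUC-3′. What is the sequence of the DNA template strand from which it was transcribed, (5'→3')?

5'-GAAGCCCTCAAACCAGCAGGCGTCGCGGACCCGTATGAAGAATTGCCTTTCCGCGACATGAAAAGACCTGTAG-3'

Replace U with T to get the coding DNA strand: CTACAGGTCTTTTCATGTCGCGGAAAGGCAATTCTTCATACGGGTCCGCGACGCCTGCTGGTTTGAGGGCTTC. The template strand is its reverse complement (complement GATGTCCAGAAAAGTACAGCGCCTTTCCGTTAAGAAGTATGCCCAGGCGCTGCGGACGACCAAACTCCCGAAG, then reverse).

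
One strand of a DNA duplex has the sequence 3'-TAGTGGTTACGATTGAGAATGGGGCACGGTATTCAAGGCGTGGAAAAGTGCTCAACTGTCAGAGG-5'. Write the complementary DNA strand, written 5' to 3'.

5'-ATCACCAATGCTAACTCTTACCCCGTGCCATAAGTTCCGCACCTTTTCACGAGTTGACAGTCTCC-3'

The strand is given 3'→5', so its complement runs 5'→3' in the same left-to-right order: pair each base A↔T, G↔C.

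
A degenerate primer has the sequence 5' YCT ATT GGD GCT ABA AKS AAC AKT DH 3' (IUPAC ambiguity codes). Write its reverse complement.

Standard pairs A↔T, G↔C; ambiguity codes pair Y↔R, K↔M, S↔S, B↔V, D↔H. Complement (RGATAACCHCGATVTTMSTTGTMAHD), then reverse for 5'→3'.

5'-DHAMTGTTSMTTVTAGCHCCAATAGR-3'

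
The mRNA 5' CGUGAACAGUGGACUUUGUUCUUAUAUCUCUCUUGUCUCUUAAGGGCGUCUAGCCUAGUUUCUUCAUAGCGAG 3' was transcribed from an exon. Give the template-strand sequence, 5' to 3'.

Replace U with T to get the coding DNA strand: CGTGAACAGTGGACTTTGTTCTTATATCTCTCTTGTCTCTTAAGGGCGTCTAGCCTAGTTTCTTCATAGCGAG. The template strand is its reverse complement (complement GCACTTGTCACCTGAAACAAGAATATAGAGAGAACAGAGAATTCCCGCAGATCGGATCAAAGAAGTATCGCTC, then reverse).

5'-CTCGCTATGAAGAAACTAGGCTAGACGCCCTTAAGAGACAAGAGAGATATAAGAACAAAGTCCACTGTTCACG-3'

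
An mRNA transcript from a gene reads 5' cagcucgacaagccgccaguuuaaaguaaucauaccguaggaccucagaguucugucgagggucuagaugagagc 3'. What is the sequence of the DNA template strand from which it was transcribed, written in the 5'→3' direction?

5'-GCTCTCATCTAGACCCTCGACAGAACTCTGAGGTCCTACGGTATGATTACTTTAAACTGGCGGCTTGTCGAGCTG-3'

Replace U with T to get the coding DNA strand: CAGCTCGACAAGCCGCCAGTTTAAAGTAATCATACCGTAGGACCTCAGAGTTCTGTCGAGGGTCTAGATGAGAGC. The template strand is its reverse complement (complement GTCGAGCTGTTCGGCGGTCAAATTTCATTAGTATGGCATCCTGGAGTCTCAAGACAGCTCCCAGATCTACTCTCG, then reverse).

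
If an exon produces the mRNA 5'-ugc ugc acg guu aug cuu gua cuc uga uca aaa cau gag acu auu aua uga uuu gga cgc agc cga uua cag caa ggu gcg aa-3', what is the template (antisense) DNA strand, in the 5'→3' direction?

Replace U with T to get the coding DNA strand: TGCTGCACGGTTATGCTTGTACTCTGATCAAAACATGAGACTATTATATGATTTGGACGCAGCCGATTACAGCAAGGTGCGAA. The template strand is its reverse complement (complement ACGACGTGCCAATACGAACATGAGACTAGTTTTGTACTCTGATAATATACTAAACCTGCGTCGGCTAATGTCGTTCCACGCTT, then reverse).

5'-TTCGCACCTTGCTGTAATCGGCTGCGTCCAAATCATATAATAGTCTCATGTTTTGATCAGAGTACAAGCATAACCGTGCAGCA-3'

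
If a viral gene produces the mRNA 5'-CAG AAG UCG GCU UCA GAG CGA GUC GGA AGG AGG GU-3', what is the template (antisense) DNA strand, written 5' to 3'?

5'-ACCCTCCTTCCGACTCGCTCTGAAGCCGACTTCTG-3'

Replace U with T to get the coding DNA strand: CAGAAGTCGGCTTCAGAGCGAGTCGGAAGGAGGGT. The template strand is its reverse complement (complement GTCTTCAGCCGAAGTCTCGCTCAGCCTTCCTCCCA, then reverse).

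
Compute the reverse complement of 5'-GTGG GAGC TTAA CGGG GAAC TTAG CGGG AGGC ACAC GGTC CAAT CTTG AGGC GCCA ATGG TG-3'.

5'-CACCATTGGCGCCTCAAGATTGGACCGTGTGCCTCCCGCTAAGTTCCCCGTTAAGCTCCCAC-3'

Complement each base (A↔T, G↔C): CACCCTCGAATTGCCCCTTGAATCGCCCTCCGTGTGCCAGGTTAGAACTCCGCGGTTACCAC. Then reverse.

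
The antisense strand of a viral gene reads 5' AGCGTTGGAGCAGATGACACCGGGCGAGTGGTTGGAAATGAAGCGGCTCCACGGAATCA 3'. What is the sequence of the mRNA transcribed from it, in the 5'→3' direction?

RNA polymerase reads the template 3'→5' and synthesizes mRNA 5'→3' by base-pairing (A→U, T→A, G↔C). The complement of the template is TCGCAACCTCGTCTACTGTGGCCCGCTCACCAACCTTTACTTCGCCGAGGTGCCTTAGT; antiparallel, so 5'→3' the coding strand is TGATTCCGTGGAGCCGCTTCATTTCCAACCACTCGCCCGGTGTCATCTGCTCCAACGCT. Replace T with U for the mRNA.

5'-UGAUUCCGUGGAGCCGCUUCAUUUCCAACCACUCGCCCGGUGUCAUCUGCUCCAACGCU-3'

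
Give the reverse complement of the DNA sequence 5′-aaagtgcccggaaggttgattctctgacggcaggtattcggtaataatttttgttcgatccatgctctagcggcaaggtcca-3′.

Reading the sequence 3'→5' and pairing each base (A↔T, G↔C) gives the reverse complement directly.

5′-TGGACCTTGCCGCTAGAGCATGGATCGAACAAAAATTATTACCGAATACCTGCCGTCAGAGAATCAACCTTCCGGGCACTTT-3′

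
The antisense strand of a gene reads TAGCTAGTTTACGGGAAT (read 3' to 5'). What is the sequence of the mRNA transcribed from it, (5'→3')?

5'-AUCGAUCAAAUGCCCUUA-3'

Reading the template 3'→5' as shown, RNA polymerase pairs each base (A→U, T→A, G↔C) to build mRNA 5'→3' directly.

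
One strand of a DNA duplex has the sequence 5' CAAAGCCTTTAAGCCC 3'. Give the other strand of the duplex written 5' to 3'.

5'-GGGCTTAAAGGCTTTG-3'

Pairing A↔T and G↔C gives GTTTCGGAAATTCGGG, running 3'→5'. Reverse for the 5'→3' convention.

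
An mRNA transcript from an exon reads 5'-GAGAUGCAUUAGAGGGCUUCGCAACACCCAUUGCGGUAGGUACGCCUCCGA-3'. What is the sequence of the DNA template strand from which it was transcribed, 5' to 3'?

Replace U with T to get the coding DNA strand: GAGATGCATTAGAGGGCTTCGCAACACCCATTGCGGTAGGTACGCCTCCGA. The template strand is its reverse complement (complement CTCTACGTAATCTCCCGAAGCGTTGTGGGTAACGCCATCCATGCGGAGGCT, then reverse).

5'-TCGGAGGCGTACCTACCGCAATGGGTGTTGCGAAGCCCTCTAATGCATCTC-3'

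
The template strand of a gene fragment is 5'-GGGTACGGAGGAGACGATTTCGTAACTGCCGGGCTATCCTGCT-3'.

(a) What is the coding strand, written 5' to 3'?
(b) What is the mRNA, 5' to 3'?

(a) The coding strand is the reverse complement of the template: complement CCCATGCCTCCTCTGCTAAAGCATTGACGGCCCGATAGGACGA, then reverse.
(b) mRNA has the coding-strand sequence with T→U.

(a) 5'-AGCAGGATAGCCCGGCAGTTACGAAATCGTCTCCTCCGTACCC-3'
(b) 5'-AGCAGGAUAGCCCGGCAGUUACGAAAUCGUCUCCUCCGUACCC-3'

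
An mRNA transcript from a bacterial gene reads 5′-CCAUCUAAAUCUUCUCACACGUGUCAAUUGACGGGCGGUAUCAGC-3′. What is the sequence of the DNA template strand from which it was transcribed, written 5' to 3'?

Replace U with T to get the coding DNA strand: CCATCTAAATCTTCTCACACGTGTCAATTGACGGGCGGTATCAGC. The template strand is its reverse complement (complement GGTAGATTTAGAAGAGTGTGCACAGTTAACTGCCCGCCATAGTCG, then reverse).

5'-GCTGATACCGCCCGTCAATTGACACGTGTGAGAAGATTTAGATGG-3'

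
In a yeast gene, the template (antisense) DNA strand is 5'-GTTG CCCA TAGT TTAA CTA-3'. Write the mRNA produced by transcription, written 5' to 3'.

5'-UAGUUAAACUAUGGGCAAC-3'

RNA polymerase reads the template 3'→5' and synthesizes mRNA 5'→3' by base-pairing (A→U, T→A, G↔C). The complement of the template is CAACGGGTATCAAATTGAT; antiparallel, so 5'→3' the coding strand is TAGTTAAACTATGGGCAAC. Replace T with U for the mRNA.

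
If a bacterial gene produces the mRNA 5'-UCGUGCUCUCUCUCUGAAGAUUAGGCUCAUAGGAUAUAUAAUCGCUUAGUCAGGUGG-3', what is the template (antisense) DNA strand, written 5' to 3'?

5′-CCACCTGACTAAGCGATTATATATCCTATGAGCCTAATCTTCAGAGAGAGAGCACGA-3′

Replace U with T to get the coding DNA strand: TCGTGCTCTCTCTCTGAAGATTAGGCTCATAGGATATATAATCGCTTAGTCAGGTGG. The template strand is its reverse complement (complement AGCACGAGAGAGAGACTTCTAATCCGAGTATCCTATATATTAGCGAATCAGTCCACC, then reverse).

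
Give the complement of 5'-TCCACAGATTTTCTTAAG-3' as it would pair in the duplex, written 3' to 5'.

3′-AGGTGTCTAAAAGAATTC-5′

Base-pairing A↔T, G↔C gives the complement. The complementary strand is antiparallel, so paired with a 5'→3' strand it runs 3'→5'.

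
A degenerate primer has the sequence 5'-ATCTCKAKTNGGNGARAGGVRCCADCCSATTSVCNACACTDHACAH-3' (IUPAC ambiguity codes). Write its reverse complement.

Standard pairs A↔T, G↔C; ambiguity codes pair R↔Y, K↔M, S↔S, D↔H, V↔B, N↔N. Complement (TAGAGMTMANCCNCTYTCCBYGGTHGGSTAASBGNTGTGAHDTGTD), then reverse for 5'→3'.

5'-DTGTDHAGTGTNGBSAATSGGHTGGYBCCTYTCNCCNAMTMGAGAT-3'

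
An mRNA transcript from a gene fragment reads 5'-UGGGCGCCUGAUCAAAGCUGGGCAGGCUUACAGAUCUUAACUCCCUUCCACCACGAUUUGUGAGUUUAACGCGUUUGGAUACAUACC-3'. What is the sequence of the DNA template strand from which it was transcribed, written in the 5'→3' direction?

Replace U with T to get the coding DNA strand: TGGGCGCCTGATCAAAGCTGGGCAGGCTTACAGATCTTAACTCCCTTCCACCACGATTTGTGAGTTTAACGCGTTTGGATACATACC. The template strand is its reverse complement (complement ACCCGCGGACTAGTTTCGACCCGTCCGAATGTCTAGAATTGAGGGAAGGTGGTGCTAAACACTCAAATTGCGCAAACCTATGTATGG, then reverse).

5′-GGTATGTATCCAAACGCGTTAAACTCACAAATCGTGGTGGAAGGGAGTTAAGATCTGTAAGCCTGCCCAGCTTTGATCAGGCGCCCA-3′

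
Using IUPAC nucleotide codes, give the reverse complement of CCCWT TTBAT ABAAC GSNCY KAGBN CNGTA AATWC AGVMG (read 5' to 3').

Standard pairs A↔T, G↔C; ambiguity codes pair Y↔R, M↔K, W↔W, S↔S, B↔V, N↔N. Complement (GGGWAAAVTATVTTGCSNGRMTCVNGNCATTTAWGTCBKC), then reverse for 5'→3'.

5'-CKBCTGWATTTACNGNVCTMRGNSCGTTVTATVAAAWGGG-3'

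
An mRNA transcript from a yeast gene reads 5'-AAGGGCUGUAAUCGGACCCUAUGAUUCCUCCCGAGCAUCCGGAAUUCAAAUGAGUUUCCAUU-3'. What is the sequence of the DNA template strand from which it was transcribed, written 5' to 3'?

Replace U with T to get the coding DNA strand: AAGGGCTGTAATCGGACCCTATGATTCCTCCCGAGCATCCGGAATTCAAATGAGTTTCCATT. The template strand is its reverse complement (complement TTCCCGACATTAGCCTGGGATACTAAGGAGGGCTCGTAGGCCTTAAGTTTACTCAAAGGTAA, then reverse).

5'-AATGGAAACTCATTTGAATTCCGGATGCTCGGGAGGAATCATAGGGTCCGATTACAGCCCTT-3'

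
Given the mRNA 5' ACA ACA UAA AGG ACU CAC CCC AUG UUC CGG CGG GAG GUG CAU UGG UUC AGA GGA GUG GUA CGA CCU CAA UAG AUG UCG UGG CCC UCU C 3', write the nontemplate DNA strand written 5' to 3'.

The coding DNA strand has the same 5'→3' sequence as the mRNA with U replaced by T.

5'-ACAACATAAAGGACTCACCCCATGTTCCGGCGGGAGGTGCATTGGTTCAGAGGAGTGGTACGACCTCAATAGATGTCGTGGCCCTCTC-3'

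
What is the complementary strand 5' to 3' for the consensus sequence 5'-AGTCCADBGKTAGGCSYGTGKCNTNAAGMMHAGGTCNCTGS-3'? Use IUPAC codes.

5'-SCAGNGACCTDKKCTTNANGMCACRSGCCTAMCVHTGGACT-3'

Standard pairs A↔T, G↔C; ambiguity codes pair Y↔R, M↔K, S↔S, B↔V, D↔H, N↔N. Complement (TCAGGTHVCMATCCGSRCACMGNANTTCKKDTCCAGNGACS), then reverse for 5'→3'.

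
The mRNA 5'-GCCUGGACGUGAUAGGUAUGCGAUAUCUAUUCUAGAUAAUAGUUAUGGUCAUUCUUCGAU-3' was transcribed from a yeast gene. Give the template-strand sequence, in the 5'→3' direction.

Replace U with T to get the coding DNA strand: GCCTGGACGTGATAGGTATGCGATATCTATTCTAGATAATAGTTATGGTCATTCTTCGAT. The template strand is its reverse complement (complement CGGACCTGCACTATCCATACGCTATAGATAAGATCTATTATCAATACCAGTAAGAAGCTA, then reverse).

5'-ATCGAAGAATGACCATAACTATTATCTAGAATAGATATCGCATACCTATCACGTCCAGGC-3'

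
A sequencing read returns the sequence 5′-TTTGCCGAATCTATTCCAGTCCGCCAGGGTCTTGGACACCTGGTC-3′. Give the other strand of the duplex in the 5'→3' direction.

Pairing A↔T and G↔C gives AAACGGCTTAGATAAGGTCAGGCGGTCCCAGAACCTGTGGACCAG, running 3'→5'. Reverse for the 5'→3' convention.

5'-GACCAGGTGTCCAAGACCCTGGCGGACTGGAATAGATTCGGCAAA-3'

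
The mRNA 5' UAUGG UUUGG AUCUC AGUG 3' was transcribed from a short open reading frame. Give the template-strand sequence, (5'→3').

5'-CACTGAGATCCAAACCATA-3'

Replace U with T to get the coding DNA strand: TATGGTTTGGATCTCAGTG. The template strand is its reverse complement (complement ATACCAAACCTAGAGTCAC, then reverse).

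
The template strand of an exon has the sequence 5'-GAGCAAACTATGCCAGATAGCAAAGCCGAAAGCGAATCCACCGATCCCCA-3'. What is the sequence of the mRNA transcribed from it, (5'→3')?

5′-UGGGGAUCGGUGGAUUCGCUUUCGGCUUUGCUAUCUGGCAUAGUUUGCUC-3′

The mRNA has the sequence of the coding strand (reverse complement of the template) with T→U. Reverse complement of GAGCAAACTATGCCAGATAGCAAAGCCGAAAGCGAATCCACCGATCCCCA is TGGGGATCGGTGGATTCGCTTTCGGCTTTGCTATCTGGCATAGTTTGCTC; then T→U.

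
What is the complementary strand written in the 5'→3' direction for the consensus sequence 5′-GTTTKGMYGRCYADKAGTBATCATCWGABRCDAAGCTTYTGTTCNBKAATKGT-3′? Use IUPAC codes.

5'-ACMATTMVNGAACARAAGCTTHGYVTCWGATGATVACTMHTRGYCRKCMAAAC-3'

Standard pairs A↔T, G↔C; ambiguity codes pair R↔Y, M↔K, W↔W, B↔V, D↔H, N↔N. Complement (CAAAMCKRCYGRTHMTCAVTAGTAGWCTVYGHTTCGAARACAAGNVMTTAMCA), then reverse for 5'→3'.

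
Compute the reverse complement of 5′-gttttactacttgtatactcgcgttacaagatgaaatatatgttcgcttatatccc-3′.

Complement each base (A↔T, G↔C): CAAAATGATGAACATATGAGCGCAATGTTCTACTTTATATACAAGCGAATATAGGG. Then reverse.

5′-GGGATATAAGCGAACATATATTTCATCTTGTAACGCGAGTATACAAGTAGTAAAAC-3′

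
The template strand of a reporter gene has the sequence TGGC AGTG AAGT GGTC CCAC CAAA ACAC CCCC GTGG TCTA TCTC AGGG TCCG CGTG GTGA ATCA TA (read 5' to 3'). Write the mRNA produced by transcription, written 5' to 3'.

RNA polymerase reads the template 3'→5' and synthesizes mRNA 5'→3' by base-pairing (A→U, T→A, G↔C). The complement of the template is ACCGTCACTTCACCAGGGTGGTTTTGTGGGGGCACCAGATAGAGTCCCAGGCGCACCACTTAGTAT; antiparallel, so 5'→3' the coding strand is TATGATTCACCACGCGGACCCTGAGATAGACCACGGGGGTGTTTTGGTGGGACCACTTCACTGCCA. Replace T with U for the mRNA.

5'-UAUGAUUCACCACGCGGACCCUGAGAUAGACCACGGGGGUGUUUUGGUGGGACCACUUCACUGCCA-3'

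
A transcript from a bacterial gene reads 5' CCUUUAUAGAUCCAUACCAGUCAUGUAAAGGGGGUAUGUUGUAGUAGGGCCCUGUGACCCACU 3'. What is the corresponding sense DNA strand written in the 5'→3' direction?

5'-CCTTTATAGATCCATACCAGTCATGTAAAGGGGGTATGTTGTAGTAGGGCCCTGTGACCCACT-3'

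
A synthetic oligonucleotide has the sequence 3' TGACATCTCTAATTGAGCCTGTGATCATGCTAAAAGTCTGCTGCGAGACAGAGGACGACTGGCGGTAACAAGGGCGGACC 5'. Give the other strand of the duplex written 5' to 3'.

The strand is given 3'→5', so its complement runs 5'→3' in the same left-to-right order: pair each base A↔T, G↔C.

5'-ACTGTAGAGATTAACTCGGACACTAGTACGATTTTCAGACGACGCTCTGTCTCCTGCTGACCGCCATTGTTCCCGCCTGG-3'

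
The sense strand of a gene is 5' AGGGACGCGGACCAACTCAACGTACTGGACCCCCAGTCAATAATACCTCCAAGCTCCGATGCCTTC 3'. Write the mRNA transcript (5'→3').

The mRNA is synthesized from the template strand, so it matches the coding strand with T replaced by U.

5'-AGGGACGCGGACCAACUCAACGUACUGGACCCCCAGUCAAUAAUACCUCCAAGCUCCGAUGCCUUC-3'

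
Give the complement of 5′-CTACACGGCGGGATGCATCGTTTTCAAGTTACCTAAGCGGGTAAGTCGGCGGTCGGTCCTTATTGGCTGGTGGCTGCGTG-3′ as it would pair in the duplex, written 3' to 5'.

Base-pairing A↔T, G↔C gives the complement. The complementary strand is antiparallel, so paired with a 5'→3' strand it runs 3'→5'.

3'-GATGTGCCGCCCTACGTAGCAAAAGTTCAATGGATTCGCCCATTCAGCCGCCAGCCAGGAATAACCGACCACCGACGCAC-5'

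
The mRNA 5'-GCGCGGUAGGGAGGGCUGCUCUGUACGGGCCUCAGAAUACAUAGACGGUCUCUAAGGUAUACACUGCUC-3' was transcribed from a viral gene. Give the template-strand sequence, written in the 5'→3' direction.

Replace U with T to get the coding DNA strand: GCGCGGTAGGGAGGGCTGCTCTGTACGGGCCTCAGAATACATAGACGGTCTCTAAGGTATACACTGCTC. The template strand is its reverse complement (complement CGCGCCATCCCTCCCGACGAGACATGCCCGGAGTCTTATGTATCTGCCAGAGATTCCATATGTGACGAG, then reverse).

5′-GAGCAGTGTATACCTTAGAGACCGTCTATGTATTCTGAGGCCCGTACAGAGCAGCCCTCCCTACCGCGC-3′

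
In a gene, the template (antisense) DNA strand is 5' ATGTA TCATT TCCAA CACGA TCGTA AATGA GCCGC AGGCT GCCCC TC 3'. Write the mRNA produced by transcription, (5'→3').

The mRNA has the sequence of the coding strand (reverse complement of the template) with T→U. Reverse complement of ATGTATCATTTCCAACACGATCGTAAATGAGCCGCAGGCTGCCCCTC is GAGGGGCAGCCTGCGGCTCATTTACGATCGTGTTGGAAATGATACAT; then T→U.

5'-GAGGGGCAGCCUGCGGCUCAUUUACGAUCGUGUUGGAAAUGAUACAU-3'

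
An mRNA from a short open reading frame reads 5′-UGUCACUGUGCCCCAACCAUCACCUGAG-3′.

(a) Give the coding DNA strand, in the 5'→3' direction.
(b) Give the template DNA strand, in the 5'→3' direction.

(a) 5'-TGTCACTGTGCCCCAACCATCACCTGAG-3'
(b) 5'-CTCAGGTGATGGTTGGGGCACAGTGACA-3'

(a) The coding strand matches the mRNA with U→T.
(b) The template strand is the reverse complement of the coding strand.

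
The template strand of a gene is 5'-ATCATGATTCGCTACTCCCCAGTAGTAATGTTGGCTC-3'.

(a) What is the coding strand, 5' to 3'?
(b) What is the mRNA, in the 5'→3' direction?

(a) 5'-GAGCCAACATTACTACTGGGGAGTAGCGAATCATGAT-3'
(b) 5'-GAGCCAACAUUACUACUGGGGAGUAGCGAAUCAUGAU-3'

(a) The coding strand is the reverse complement of the template: complement TAGTACTAAGCGATGAGGGGTCATCATTACAACCGAG, then reverse.
(b) mRNA has the coding-strand sequence with T→U.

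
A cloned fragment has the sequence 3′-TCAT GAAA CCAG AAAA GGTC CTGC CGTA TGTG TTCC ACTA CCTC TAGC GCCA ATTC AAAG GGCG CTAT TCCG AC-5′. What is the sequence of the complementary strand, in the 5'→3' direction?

The strand is given 3'→5', so its complement runs 5'→3' in the same left-to-right order: pair each base A↔T, G↔C.

5'-AGTACTTTGGTCTTTTCCAGGACGGCATACACAAGGTGATGGAGATCGCGGTTAAGTTTCCCGCGATAAGGCTG-3'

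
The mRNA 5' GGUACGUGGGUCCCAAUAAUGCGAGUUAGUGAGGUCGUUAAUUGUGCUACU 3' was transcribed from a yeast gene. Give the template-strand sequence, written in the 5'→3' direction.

5'-AGTAGCACAATTAACGACCTCACTAACTCGCATTATTGGGACCCACGTACC-3'

Replace U with T to get the coding DNA strand: GGTACGTGGGTCCCAATAATGCGAGTTAGTGAGGTCGTTAATTGTGCTACT. The template strand is its reverse complement (complement CCATGCACCCAGGGTTATTACGCTCAATCACTCCAGCAATTAACACGATGA, then reverse).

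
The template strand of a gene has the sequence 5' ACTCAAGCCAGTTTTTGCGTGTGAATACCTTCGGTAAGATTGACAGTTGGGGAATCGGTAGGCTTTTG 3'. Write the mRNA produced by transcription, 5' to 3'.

5'-CAAAAGCCUACCGAUUCCCCAACUGUCAAUCUUACCGAAGGUAUUCACACGCAAAAACUGGCUUGAGU-3'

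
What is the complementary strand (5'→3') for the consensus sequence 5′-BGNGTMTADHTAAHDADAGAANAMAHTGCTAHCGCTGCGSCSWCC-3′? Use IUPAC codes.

5'-GGWSGSCGCAGCGDTAGCADTKTNTTCTHTHDTTADHTAKACNCV-3'

Standard pairs A↔T, G↔C; ambiguity codes pair M↔K, W↔W, S↔S, B↔V, D↔H, N↔N. Complement (VCNCAKATHDATTDHTHTCTTNTKTDACGATDGCGACGCSGSWGG), then reverse for 5'→3'.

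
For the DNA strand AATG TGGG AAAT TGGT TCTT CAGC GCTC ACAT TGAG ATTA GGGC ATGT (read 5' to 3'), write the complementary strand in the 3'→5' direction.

3'-TTACACCCTTTAACCAAGAAGTCGCGAGTGTAACTCTAATCCCGTACA-5'

Base-pairing A↔T, G↔C gives the complement. The complementary strand is antiparallel, so paired with a 5'→3' strand it runs 3'→5'.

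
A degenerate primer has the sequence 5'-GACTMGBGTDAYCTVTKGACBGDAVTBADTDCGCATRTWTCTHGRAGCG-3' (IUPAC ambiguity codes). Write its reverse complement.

Standard pairs A↔T, G↔C; ambiguity codes pair R↔Y, M↔K, W↔W, B↔V, D↔H. Complement (CTGAKCVCAHTRGABAMCTGVCHTBAVTHAHGCGTAYAWAGADCYTCGC), then reverse for 5'→3'.

5'-CGCTYCDAGAWAYATGCGHAHTVABTHCVGTCMABAGRTHACVCKAGTC-3'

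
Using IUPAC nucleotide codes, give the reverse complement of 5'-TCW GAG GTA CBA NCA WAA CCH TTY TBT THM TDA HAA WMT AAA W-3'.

Standard pairs A↔T, G↔C; ambiguity codes pair Y↔R, M↔K, W↔W, B↔V, D↔H, N↔N. Complement (AGWCTCCATGVTNGTWTTGGDAARAVAADKAHTDTTWKATTTW), then reverse for 5'→3'.

5′-WTTTAKWTTDTHAKDAAVARAADGGTTWTGNTVGTACCTCWGA-3′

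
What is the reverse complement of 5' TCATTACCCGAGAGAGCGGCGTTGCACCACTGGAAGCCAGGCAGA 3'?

5'-TCTGCCTGGCTTCCAGTGGTGCAACGCCGCTCTCTCGGGTAATGA-3'

Reading the sequence 3'→5' and pairing each base (A↔T, G↔C) gives the reverse complement directly.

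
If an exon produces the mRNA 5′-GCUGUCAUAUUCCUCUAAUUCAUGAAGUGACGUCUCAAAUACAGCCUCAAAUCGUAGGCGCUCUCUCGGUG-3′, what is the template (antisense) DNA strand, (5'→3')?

Replace U with T to get the coding DNA strand: GCTGTCATATTCCTCTAATTCATGAAGTGACGTCTCAAATACAGCCTCAAATCGTAGGCGCTCTCTCGGTG. The template strand is its reverse complement (complement CGACAGTATAAGGAGATTAAGTACTTCACTGCAGAGTTTATGTCGGAGTTTAGCATCCGCGAGAGAGCCAC, then reverse).

5'-CACCGAGAGAGCGCCTACGATTTGAGGCTGTATTTGAGACGTCACTTCATGAATTAGAGGAATATGACAGC-3'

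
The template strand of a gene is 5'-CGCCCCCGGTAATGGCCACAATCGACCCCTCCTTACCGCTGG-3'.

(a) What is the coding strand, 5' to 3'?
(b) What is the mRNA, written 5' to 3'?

(a) The coding strand is the reverse complement of the template: complement GCGGGGGCCATTACCGGTGTTAGCTGGGGAGGAATGGCGACC, then reverse.
(b) mRNA has the coding-strand sequence with T→U.

(a) 5'-CCAGCGGTAAGGAGGGGTCGATTGTGGCCATTACCGGGGGCG-3'
(b) 5'-CCAGCGGUAAGGAGGGGUCGAUUGUGGCCAUUACCGGGGGCG-3'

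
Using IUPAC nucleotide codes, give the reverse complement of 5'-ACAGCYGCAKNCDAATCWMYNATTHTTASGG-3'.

Standard pairs A↔T, G↔C; ambiguity codes pair Y↔R, M↔K, W↔W, S↔S, D↔H, N↔N. Complement (TGTCGRCGTMNGHTTAGWKRNTAADAATSCC), then reverse for 5'→3'.

5′-CCSTAADAATNRKWGATTHGNMTGCRGCTGT-3′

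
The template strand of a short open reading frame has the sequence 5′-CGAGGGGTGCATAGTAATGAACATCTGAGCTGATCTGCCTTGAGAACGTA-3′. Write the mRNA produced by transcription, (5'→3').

5'-UACGUUCUCAAGGCAGAUCAGCUCAGAUGUUCAUUACUAUGCACCCCUCG-3'

The mRNA has the sequence of the coding strand (reverse complement of the template) with T→U. Reverse complement of CGAGGGGTGCATAGTAATGAACATCTGAGCTGATCTGCCTTGAGAACGTA is TACGTTCTCAAGGCAGATCAGCTCAGATGTTCATTACTATGCACCCCTCG; then T→U.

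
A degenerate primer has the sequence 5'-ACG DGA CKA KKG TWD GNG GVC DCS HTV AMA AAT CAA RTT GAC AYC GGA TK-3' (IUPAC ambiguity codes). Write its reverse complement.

Standard pairs A↔T, G↔C; ambiguity codes pair R↔Y, M↔K, W↔W, S↔S, D↔H, V↔B, N↔N. Complement (TGCHCTGMTMMCAWHCNCCBGHGSDABTKTTTAGTTYAACTGTRGCCTAM), then reverse for 5'→3'.

5'-MATCCGRTGTCAAYTTGATTTKTBADSGHGBCCNCHWACMMTMGTCHCGT-3'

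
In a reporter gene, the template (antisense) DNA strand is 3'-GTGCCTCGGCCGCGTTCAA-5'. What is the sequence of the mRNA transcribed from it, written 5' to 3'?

Reading the template 3'→5' as shown, RNA polymerase pairs each base (A→U, T→A, G↔C) to build mRNA 5'→3' directly.

5'-CACGGAGCCGGCGCAAGUU-3'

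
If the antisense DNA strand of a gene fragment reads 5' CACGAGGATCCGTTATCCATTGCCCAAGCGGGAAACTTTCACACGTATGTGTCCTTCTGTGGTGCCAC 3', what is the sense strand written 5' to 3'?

The coding strand is complementary and antiparallel to the template: take the complement (A↔T, G↔C) and reverse.

5'-GTGGCACCACAGAAGGACACATACGTGTGAAAGTTTCCCGCTTGGGCAATGGATAACGGATCCTCGTG-3'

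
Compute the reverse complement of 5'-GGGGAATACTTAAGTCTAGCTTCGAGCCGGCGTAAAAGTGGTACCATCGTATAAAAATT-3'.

5'-AATTTTTATACGATGGTACCACTTTTACGCCGGCTCGAAGCTAGACTTAAGTATTCCCC-3'

Reading the sequence 3'→5' and pairing each base (A↔T, G↔C) gives the reverse complement directly.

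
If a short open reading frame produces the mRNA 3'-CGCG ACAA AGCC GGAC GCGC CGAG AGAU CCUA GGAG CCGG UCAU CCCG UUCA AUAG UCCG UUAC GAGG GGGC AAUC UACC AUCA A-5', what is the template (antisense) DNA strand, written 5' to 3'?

Written 5'→3' the mRNA is AACUACCAUCUAACGGGGGAGCAUUGCCUGAUAACUUGCCCUACUGGCCGAGGAUCCUAGAGAGCCGCGCAGGCCGAAACAGCGC, so the coding DNA strand is AACTACCATCTAACGGGGGAGCATTGCCTGATAACTTGCCCTACTGGCCGAGGATCCTAGAGAGCCGCGCAGGCCGAAACAGCGC. The template is its reverse complement.

5'-GCGCTGTTTCGGCCTGCGCGGCTCTCTAGGATCCTCGGCCAGTAGGGCAAGTTATCAGGCAATGCTCCCCCGTTAGATGGTAGTT-3'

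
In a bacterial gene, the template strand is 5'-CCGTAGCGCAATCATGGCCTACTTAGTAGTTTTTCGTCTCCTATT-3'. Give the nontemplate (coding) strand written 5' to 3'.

5'-AATAGGAGACGAAAAACTACTAAGTAGGCCATGATTGCGCTACGG-3'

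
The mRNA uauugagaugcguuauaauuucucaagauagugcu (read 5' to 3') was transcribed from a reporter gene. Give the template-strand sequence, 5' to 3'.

5'-AGCACTATCTTGAGAAATTATAACGCATCTCAATA-3'

Replace U with T to get the coding DNA strand: TATTGAGATGCGTTATAATTTCTCAAGATAGTGCT. The template strand is its reverse complement (complement ATAACTCTACGCAATATTAAAGAGTTCTATCACGA, then reverse).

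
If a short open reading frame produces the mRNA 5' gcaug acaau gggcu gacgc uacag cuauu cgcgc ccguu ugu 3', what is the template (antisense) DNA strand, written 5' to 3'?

Replace U with T to get the coding DNA strand: GCATGACAATGGGCTGACGCTACAGCTATTCGCGCCCGTTTGT. The template strand is its reverse complement (complement CGTACTGTTACCCGACTGCGATGTCGATAAGCGCGGGCAAACA, then reverse).

5'-ACAAACGGGCGCGAATAGCTGTAGCGTCAGCCCATTGTCATGC-3'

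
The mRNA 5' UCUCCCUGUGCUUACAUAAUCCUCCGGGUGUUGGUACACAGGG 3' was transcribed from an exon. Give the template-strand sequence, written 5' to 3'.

5′-CCCTGTGTACCAACACCCGGAGGATTATGTAAGCACAGGGAGA-3′

Replace U with T to get the coding DNA strand: TCTCCCTGTGCTTACATAATCCTCCGGGTGTTGGTACACAGGG. The template strand is its reverse complement (complement AGAGGGACACGAATGTATTAGGAGGCCCACAACCATGTGTCCC, then reverse).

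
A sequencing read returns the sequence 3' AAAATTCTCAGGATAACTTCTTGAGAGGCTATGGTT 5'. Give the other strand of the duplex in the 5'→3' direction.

The strand is given 3'→5', so its complement runs 5'→3' in the same left-to-right order: pair each base A↔T, G↔C.

5'-TTTTAAGAGTCCTATTGAAGAACTCTCCGATACCAA-3'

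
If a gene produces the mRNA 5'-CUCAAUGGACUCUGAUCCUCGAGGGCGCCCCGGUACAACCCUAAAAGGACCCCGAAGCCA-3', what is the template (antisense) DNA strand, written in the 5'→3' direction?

5'-TGGCTTCGGGGTCCTTTTAGGGTTGTACCGGGGCGCCCTCGAGGATCAGAGTCCATTGAG-3'

Replace U with T to get the coding DNA strand: CTCAATGGACTCTGATCCTCGAGGGCGCCCCGGTACAACCCTAAAAGGACCCCGAAGCCA. The template strand is its reverse complement (complement GAGTTACCTGAGACTAGGAGCTCCCGCGGGGCCATGTTGGGATTTTCCTGGGGCTTCGGT, then reverse).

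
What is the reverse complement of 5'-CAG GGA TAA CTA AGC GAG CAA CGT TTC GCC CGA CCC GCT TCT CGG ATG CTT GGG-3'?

Complement each base (A↔T, G↔C): GTCCCTATTGATTCGCTCGTTGCAAAGCGGGCTGGGCGAAGAGCCTACGAACCC. Then reverse.

5'-CCCAAGCATCCGAGAAGCGGGTCGGGCGAAACGTTGCTCGCTTAGTTATCCCTG-3'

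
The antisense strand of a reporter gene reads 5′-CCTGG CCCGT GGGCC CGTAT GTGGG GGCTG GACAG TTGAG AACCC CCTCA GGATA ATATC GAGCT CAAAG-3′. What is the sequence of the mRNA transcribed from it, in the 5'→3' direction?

5′-CUUUGAGCUCGAUAUUAUCCUGAGGGGGUUCUCAACUGUCCAGCCCCCACAUACGGGCCCACGGGCCAGG-3′

RNA polymerase reads the template 3'→5' and synthesizes mRNA 5'→3' by base-pairing (A→U, T→A, G↔C). The complement of the template is GGACCGGGCACCCGGGCATACACCCCCGACCTGTCAACTCTTGGGGGAGTCCTATTATAGCTCGAGTTTC; antiparallel, so 5'→3' the coding strand is CTTTGAGCTCGATATTATCCTGAGGGGGTTCTCAACTGTCCAGCCCCCACATACGGGCCCACGGGCCAGG. Replace T with U for the mRNA.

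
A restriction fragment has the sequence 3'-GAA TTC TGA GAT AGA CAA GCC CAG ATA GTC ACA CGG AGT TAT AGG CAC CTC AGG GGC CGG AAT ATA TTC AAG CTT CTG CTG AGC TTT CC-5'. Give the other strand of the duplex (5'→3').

5'-CTTAAGACTCTATCTGTTCGGGTCTATCAGTGTGCCTCAATATCCGTGGAGTCCCCGGCCTTATATAAGTTCGAAGACGACTCGAAAGG-3'

The strand is given 3'→5', so its complement runs 5'→3' in the same left-to-right order: pair each base A↔T, G↔C.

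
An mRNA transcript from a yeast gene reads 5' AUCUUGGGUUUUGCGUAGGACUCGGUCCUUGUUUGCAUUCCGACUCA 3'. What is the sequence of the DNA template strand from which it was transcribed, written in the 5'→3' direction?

5'-TGAGTCGGAATGCAAACAAGGACCGAGTCCTACGCAAAACCCAAGAT-3'

Replace U with T to get the coding DNA strand: ATCTTGGGTTTTGCGTAGGACTCGGTCCTTGTTTGCATTCCGACTCA. The template strand is its reverse complement (complement TAGAACCCAAAACGCATCCTGAGCCAGGAACAAACGTAAGGCTGAGT, then reverse).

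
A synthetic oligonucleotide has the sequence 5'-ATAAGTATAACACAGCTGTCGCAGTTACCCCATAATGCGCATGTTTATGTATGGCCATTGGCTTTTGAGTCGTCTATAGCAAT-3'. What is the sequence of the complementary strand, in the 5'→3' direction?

5′-ATTGCTATAGACGACTCAAAAGCCAATGGCCATACATAAACATGCGCATTATGGGGTAACTGCGACAGCTGTGTTATACTTAT-3′

The complement of ATAAGTATAACACAGCTGTCGCAGTTACCCCATAATGCGCATGTTTATGTATGGCCATTGGCTTTTGAGTCGTCTATAGCAAT is TATTCATATTGTGTCGACAGCGTCAATGGGGTATTACGCGTACAAATACATACCGGTAACCGAAAACTCAGCAGATATCGTTA (A↔T, G↔C). DNA strands are antiparallel, so the complementary strand runs 3'→5'; reversing gives the 5'→3' form.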